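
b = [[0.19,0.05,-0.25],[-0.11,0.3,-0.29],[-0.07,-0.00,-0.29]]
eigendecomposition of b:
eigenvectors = [[0.36+0.00j,(-0.4+0.49j),-0.40-0.49j], [0.45+0.00j,-0.77+0.00j,(-0.77-0j)], [(0.82+0j),0.05-0.07j,(0.05+0.07j)]]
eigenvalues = [(-0.32+0j), (0.26+0.04j), (0.26-0.04j)]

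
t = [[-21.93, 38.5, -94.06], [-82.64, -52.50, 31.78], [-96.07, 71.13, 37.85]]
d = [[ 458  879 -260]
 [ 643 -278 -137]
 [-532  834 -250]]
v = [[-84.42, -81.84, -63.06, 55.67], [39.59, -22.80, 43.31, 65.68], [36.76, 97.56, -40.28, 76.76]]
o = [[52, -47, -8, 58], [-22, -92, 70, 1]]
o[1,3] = 1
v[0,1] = -81.84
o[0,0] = 52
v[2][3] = 76.76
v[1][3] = 65.68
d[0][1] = 879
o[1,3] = 1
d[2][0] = -532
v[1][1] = -22.8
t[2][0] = -96.07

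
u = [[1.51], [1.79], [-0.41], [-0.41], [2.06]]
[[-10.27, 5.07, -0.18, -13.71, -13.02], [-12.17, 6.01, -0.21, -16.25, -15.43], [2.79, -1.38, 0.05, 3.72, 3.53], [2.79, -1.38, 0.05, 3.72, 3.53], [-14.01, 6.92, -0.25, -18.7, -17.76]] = u @ [[-6.8, 3.36, -0.12, -9.08, -8.62]]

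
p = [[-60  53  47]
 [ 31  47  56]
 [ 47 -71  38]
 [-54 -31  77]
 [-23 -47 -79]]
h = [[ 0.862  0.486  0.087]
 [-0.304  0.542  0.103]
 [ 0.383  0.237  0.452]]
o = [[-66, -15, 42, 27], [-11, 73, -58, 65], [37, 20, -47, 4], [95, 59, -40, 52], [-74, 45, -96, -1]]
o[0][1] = -15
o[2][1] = 20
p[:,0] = [-60, 31, 47, -54, -23]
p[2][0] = 47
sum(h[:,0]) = 0.9410000000000001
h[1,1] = 0.542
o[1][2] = -58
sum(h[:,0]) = 0.9410000000000001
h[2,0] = 0.383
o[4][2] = -96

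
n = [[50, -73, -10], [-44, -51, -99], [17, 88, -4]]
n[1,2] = -99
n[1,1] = -51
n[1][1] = -51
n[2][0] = 17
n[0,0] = 50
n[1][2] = -99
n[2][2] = -4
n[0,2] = -10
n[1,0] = -44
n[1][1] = -51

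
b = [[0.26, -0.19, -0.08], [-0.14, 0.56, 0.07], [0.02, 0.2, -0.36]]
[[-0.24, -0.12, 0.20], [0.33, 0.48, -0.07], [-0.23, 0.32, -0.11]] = b @ [[-0.37, 0.09, 0.92], [0.39, 0.92, 0.06], [0.84, -0.38, 0.38]]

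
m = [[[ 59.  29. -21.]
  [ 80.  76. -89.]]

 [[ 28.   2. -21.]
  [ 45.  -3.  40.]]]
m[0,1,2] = -89.0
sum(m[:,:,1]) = 104.0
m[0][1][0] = 80.0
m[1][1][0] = 45.0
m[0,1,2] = -89.0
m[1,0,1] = 2.0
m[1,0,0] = 28.0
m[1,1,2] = 40.0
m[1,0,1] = 2.0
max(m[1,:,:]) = 45.0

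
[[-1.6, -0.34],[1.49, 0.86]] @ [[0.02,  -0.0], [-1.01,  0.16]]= [[0.31, -0.05],[-0.84, 0.14]]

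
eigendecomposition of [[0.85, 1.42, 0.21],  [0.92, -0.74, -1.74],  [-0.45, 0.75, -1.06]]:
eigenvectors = [[0.91+0.00j, (0.38+0.17j), 0.38-0.17j], [0.41+0.00j, (-0.7+0j), (-0.7-0j)], [-0.04+0.00j, (0.01+0.58j), 0.01-0.58j]]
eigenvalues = [(1.48+0j), (-1.21+1.21j), (-1.21-1.21j)]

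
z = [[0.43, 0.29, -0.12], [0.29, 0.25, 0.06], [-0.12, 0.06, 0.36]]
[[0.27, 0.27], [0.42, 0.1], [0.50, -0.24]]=z @[[-0.05, -0.42], [1.48, 1.14], [1.12, -1.01]]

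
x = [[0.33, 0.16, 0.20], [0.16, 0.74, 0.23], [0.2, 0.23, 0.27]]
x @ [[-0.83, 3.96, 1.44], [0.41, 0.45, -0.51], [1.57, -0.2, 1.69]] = [[0.11, 1.34, 0.73], [0.53, 0.92, 0.24], [0.35, 0.84, 0.63]]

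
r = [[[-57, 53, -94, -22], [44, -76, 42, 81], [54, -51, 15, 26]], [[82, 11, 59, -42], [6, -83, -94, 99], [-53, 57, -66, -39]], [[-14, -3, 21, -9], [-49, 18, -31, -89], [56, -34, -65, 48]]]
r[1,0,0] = 82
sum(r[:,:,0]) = 69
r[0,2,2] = 15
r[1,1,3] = 99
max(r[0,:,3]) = 81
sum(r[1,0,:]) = 110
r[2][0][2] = 21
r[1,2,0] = -53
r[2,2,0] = 56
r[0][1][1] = -76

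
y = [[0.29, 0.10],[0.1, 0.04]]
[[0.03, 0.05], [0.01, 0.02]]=y @ [[0.13, -0.08], [-0.08, 0.72]]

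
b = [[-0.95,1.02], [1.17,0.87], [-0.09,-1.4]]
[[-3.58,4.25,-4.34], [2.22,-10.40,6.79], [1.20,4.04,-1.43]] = b@[[2.66, -7.08, 5.30], [-1.03, -2.43, 0.68]]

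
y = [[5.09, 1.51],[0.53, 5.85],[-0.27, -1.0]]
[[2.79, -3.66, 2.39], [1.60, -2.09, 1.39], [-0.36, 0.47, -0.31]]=y@[[0.48, -0.63, 0.41], [0.23, -0.3, 0.20]]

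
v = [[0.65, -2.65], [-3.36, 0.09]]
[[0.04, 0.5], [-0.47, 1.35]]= v@[[0.14, -0.41], [0.02, -0.29]]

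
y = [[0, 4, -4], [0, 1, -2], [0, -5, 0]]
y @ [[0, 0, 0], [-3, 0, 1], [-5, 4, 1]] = [[8, -16, 0], [7, -8, -1], [15, 0, -5]]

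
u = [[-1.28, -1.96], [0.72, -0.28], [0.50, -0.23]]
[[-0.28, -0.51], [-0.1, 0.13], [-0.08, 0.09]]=u@[[-0.07, 0.23], [0.19, 0.11]]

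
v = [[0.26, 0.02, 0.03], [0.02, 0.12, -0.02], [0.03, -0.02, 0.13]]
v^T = [[0.26, 0.02, 0.03], [0.02, 0.12, -0.02], [0.03, -0.02, 0.13]]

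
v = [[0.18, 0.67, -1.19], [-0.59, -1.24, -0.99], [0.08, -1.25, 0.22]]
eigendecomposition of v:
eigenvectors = [[0.02+0.00j, -0.87+0.00j, -0.87-0.00j], [0.86+0.00j, 0.06-0.22j, (0.06+0.22j)], [(0.52+0j), (0.27+0.35j), (0.27-0.35j)]]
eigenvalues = [(-1.85+0j), (0.51+0.64j), (0.51-0.64j)]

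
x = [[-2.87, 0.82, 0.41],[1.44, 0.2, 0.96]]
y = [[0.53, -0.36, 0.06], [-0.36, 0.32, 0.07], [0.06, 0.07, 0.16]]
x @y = [[-1.79, 1.32, -0.05], [0.75, -0.39, 0.25]]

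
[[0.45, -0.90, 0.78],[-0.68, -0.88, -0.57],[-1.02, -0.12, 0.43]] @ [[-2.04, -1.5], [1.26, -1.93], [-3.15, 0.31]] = [[-4.51, 1.3], [2.07, 2.54], [0.58, 1.89]]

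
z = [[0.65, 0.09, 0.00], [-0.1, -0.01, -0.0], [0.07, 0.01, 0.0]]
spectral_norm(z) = 0.67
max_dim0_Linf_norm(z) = 0.65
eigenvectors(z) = [[0.0, 0.14, -0.98], [0.00, -0.99, 0.15], [1.0, -0.06, -0.11]]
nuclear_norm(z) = 0.67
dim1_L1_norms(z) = [0.74, 0.11, 0.08]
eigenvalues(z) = [0.0, 0.0, 0.64]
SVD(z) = [[-0.98, -0.14, -0.12], [0.15, -0.99, -0.08], [-0.11, -0.1, 0.99]] @ diag([0.6675969479999629, 0.0037835196755021125, 0.0]) @ [[-0.99, -0.14, -0.0], [0.14, -0.99, -0.00], [0.0, 0.00, 1.00]]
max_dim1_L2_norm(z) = 0.66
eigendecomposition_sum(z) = [[0.00, 0.0, 0.00], [0.0, 0.0, 0.0], [-0.00, -0.0, 0.0]] + [[-0.00, -0.0, 0.00],  [0.0, 0.00, 0.0],  [0.00, 0.00, 0.0]] + [[0.65, 0.09, 0.0], [-0.10, -0.01, 0.00], [0.07, 0.01, 0.0]]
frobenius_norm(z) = 0.67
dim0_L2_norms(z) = [0.66, 0.09, 0.0]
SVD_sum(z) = [[0.65, 0.09, 0.0], [-0.1, -0.01, 0.0], [0.07, 0.01, 0.00]] + [[-0.00, 0.00, 0.00], [-0.00, 0.0, 0.0], [-0.00, 0.00, 0.00]] + [[0.00, 0.00, -0.0], [0.00, 0.00, -0.00], [0.0, 0.00, 0.0]]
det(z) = 0.00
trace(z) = 0.64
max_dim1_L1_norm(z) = 0.74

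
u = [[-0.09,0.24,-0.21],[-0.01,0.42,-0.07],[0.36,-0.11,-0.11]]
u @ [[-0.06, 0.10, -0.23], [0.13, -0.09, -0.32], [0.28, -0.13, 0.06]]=[[-0.02,-0.0,-0.07], [0.04,-0.03,-0.14], [-0.07,0.06,-0.05]]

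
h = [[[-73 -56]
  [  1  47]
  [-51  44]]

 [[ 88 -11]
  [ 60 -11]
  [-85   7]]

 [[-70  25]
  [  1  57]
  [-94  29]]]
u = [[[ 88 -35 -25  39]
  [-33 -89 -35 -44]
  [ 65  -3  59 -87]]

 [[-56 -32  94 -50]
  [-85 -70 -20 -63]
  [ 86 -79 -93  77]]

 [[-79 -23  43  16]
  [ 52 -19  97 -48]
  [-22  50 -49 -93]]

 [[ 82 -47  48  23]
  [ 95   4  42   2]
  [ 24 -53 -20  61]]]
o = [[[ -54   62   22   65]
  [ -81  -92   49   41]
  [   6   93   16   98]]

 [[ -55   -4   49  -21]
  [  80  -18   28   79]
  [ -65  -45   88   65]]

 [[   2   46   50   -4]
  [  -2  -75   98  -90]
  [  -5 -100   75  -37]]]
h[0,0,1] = -56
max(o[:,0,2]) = 50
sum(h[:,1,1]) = 93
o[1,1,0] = 80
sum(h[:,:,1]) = 131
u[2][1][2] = 97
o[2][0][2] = 50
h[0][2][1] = 44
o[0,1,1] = -92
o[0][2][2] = 16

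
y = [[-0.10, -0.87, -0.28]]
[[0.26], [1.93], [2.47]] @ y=[[-0.03, -0.23, -0.07], [-0.19, -1.68, -0.54], [-0.25, -2.15, -0.69]]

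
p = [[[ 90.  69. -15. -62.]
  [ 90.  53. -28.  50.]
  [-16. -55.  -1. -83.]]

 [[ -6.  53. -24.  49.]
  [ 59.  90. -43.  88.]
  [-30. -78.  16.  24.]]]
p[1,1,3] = 88.0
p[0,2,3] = -83.0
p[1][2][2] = 16.0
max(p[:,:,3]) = 88.0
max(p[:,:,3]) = 88.0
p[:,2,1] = [-55.0, -78.0]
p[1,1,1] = 90.0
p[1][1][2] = -43.0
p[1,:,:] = [[-6.0, 53.0, -24.0, 49.0], [59.0, 90.0, -43.0, 88.0], [-30.0, -78.0, 16.0, 24.0]]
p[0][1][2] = -28.0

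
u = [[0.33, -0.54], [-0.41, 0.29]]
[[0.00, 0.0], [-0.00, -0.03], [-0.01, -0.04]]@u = [[0.00, 0.00], [0.01, -0.01], [0.01, -0.01]]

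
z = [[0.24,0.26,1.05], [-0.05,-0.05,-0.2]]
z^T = [[0.24, -0.05], [0.26, -0.05], [1.05, -0.20]]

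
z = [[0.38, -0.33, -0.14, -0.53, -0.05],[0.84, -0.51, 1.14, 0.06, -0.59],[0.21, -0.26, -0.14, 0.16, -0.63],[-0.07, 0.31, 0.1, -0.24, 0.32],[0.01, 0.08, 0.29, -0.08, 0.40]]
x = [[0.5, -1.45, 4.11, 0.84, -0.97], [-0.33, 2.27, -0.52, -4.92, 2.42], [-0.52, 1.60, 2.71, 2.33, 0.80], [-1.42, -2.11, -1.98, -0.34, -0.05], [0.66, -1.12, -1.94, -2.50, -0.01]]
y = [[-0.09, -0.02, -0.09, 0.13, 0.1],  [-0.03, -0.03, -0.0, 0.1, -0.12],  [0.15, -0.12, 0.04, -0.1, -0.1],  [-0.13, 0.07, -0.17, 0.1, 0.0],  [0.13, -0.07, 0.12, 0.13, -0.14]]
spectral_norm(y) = 0.40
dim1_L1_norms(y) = [0.43, 0.28, 0.51, 0.47, 0.59]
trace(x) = 5.13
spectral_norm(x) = 7.41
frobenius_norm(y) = 0.51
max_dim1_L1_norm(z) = 3.14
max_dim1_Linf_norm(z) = 1.14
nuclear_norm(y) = 0.95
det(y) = -0.00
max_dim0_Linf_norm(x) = 4.92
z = x @ y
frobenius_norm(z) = 2.06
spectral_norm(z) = 1.69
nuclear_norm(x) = 17.93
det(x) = -73.85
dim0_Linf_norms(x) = [1.42, 2.27, 4.11, 4.92, 2.42]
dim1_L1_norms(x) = [7.87, 10.46, 7.96, 5.9, 6.23]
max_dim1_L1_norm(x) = 10.46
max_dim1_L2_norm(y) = 0.27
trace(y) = -0.12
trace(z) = -0.11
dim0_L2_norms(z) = [0.95, 0.73, 1.2, 0.61, 1.0]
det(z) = 0.01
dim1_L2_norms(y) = [0.21, 0.16, 0.24, 0.25, 0.27]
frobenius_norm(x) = 9.74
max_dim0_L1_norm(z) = 1.99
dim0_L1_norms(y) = [0.53, 0.31, 0.42, 0.56, 0.46]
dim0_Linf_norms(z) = [0.84, 0.51, 1.14, 0.53, 0.63]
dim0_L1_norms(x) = [3.43, 8.55, 11.26, 10.93, 4.25]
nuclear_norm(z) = 3.55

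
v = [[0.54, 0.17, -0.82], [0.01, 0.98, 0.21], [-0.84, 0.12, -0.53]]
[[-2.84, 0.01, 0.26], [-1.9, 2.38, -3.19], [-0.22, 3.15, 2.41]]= v@[[-1.38, -2.62, -1.91], [-2.37, 2.71, -2.78], [2.06, -1.18, -2.15]]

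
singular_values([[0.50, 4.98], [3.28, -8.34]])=[10.06, 2.04]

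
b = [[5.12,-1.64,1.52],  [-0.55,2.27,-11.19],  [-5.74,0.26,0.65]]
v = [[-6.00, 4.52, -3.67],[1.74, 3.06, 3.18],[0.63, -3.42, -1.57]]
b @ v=[[-32.62, 12.93, -26.39], [0.20, 42.73, 26.81], [35.30, -27.37, 20.87]]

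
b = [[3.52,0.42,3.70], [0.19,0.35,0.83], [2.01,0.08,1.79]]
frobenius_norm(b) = 5.86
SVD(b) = [[-0.88, -0.08, -0.47], [-0.13, -0.91, 0.4], [-0.46, 0.41, 0.79]] @ diag([5.832363943465382, 0.5817256993456889, 0.0051031054938637434]) @ [[-0.69, -0.08, -0.72], [0.63, -0.55, -0.55], [0.35, 0.83, -0.43]]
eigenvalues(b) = [5.56, -0.02, 0.13]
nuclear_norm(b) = 6.42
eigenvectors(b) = [[-0.88, -0.37, -0.21], [-0.11, -0.81, -0.93], [-0.47, 0.45, 0.3]]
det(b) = -0.02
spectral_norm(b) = 5.83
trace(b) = 5.66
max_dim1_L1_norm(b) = 7.64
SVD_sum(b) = [[3.55, 0.40, 3.67], [0.52, 0.06, 0.54], [1.86, 0.21, 1.92]] + [[-0.03, 0.03, 0.03], [-0.33, 0.29, 0.29], [0.15, -0.13, -0.13]] + [[-0.0, -0.0, 0.00],[0.00, 0.00, -0.0],[0.00, 0.0, -0.00]]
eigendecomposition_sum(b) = [[3.58,0.34,3.6], [0.44,0.04,0.44], [1.92,0.18,1.93]] + [[-0.02, 0.01, 0.03], [-0.04, 0.03, 0.06], [0.02, -0.02, -0.04]] + [[-0.05, 0.06, 0.07], [-0.21, 0.28, 0.33], [0.07, -0.09, -0.10]]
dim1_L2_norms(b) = [5.12, 0.92, 2.69]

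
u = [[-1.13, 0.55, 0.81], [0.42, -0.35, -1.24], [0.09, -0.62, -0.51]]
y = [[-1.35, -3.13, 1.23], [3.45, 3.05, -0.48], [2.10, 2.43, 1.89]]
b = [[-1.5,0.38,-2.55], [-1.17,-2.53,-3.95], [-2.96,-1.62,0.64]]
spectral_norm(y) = 6.46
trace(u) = -1.99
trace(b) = -3.39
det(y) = 16.64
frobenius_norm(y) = 6.96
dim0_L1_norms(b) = [5.63, 4.53, 7.14]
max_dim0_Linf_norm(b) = 3.95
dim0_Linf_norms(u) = [1.13, 0.62, 1.24]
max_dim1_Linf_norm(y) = 3.45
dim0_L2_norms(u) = [1.21, 0.9, 1.57]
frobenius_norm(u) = 2.17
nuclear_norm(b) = 10.49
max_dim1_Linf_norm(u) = 1.24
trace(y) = 3.59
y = u @ b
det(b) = 31.02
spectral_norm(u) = 2.04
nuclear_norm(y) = 9.91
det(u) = 0.54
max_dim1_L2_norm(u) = 1.5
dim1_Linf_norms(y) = [3.13, 3.45, 2.43]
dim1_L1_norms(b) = [4.43, 7.65, 5.22]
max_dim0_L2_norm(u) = 1.57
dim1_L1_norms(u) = [2.49, 2.01, 1.22]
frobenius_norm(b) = 6.64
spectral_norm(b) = 5.55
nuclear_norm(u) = 3.09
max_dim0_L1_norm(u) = 2.56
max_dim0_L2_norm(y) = 5.0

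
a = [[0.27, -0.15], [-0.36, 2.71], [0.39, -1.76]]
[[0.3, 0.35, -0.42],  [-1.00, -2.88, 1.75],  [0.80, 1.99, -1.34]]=a@[[0.96, 0.76, -1.31], [-0.24, -0.96, 0.47]]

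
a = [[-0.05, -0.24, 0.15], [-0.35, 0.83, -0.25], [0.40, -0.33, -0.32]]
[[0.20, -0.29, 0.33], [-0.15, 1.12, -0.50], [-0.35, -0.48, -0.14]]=a @ [[-0.76,-0.23,-1.24], [-0.35,1.23,-1.11], [0.50,-0.06,0.04]]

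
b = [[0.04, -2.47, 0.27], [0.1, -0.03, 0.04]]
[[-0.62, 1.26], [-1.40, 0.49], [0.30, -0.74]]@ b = [[0.10, 1.49, -0.12], [-0.01, 3.44, -0.36], [-0.06, -0.72, 0.05]]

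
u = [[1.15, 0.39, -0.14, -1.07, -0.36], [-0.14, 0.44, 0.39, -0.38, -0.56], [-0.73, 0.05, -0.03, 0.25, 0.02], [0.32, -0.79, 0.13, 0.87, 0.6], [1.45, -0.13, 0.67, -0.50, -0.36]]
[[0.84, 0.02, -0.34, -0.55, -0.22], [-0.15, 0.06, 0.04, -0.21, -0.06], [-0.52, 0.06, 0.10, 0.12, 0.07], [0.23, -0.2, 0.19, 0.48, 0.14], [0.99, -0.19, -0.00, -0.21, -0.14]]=u @ [[0.71, -0.06, -0.1, -0.02, -0.02],[-0.06, 0.32, -0.03, -0.01, 0.14],[-0.1, -0.03, 0.34, 0.13, 0.07],[-0.02, -0.01, 0.13, 0.41, 0.18],[-0.02, 0.14, 0.07, 0.18, 0.15]]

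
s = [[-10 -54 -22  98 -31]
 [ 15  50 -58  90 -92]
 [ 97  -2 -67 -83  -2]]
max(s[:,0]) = 97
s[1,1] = 50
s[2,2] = -67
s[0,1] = -54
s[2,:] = [97, -2, -67, -83, -2]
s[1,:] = [15, 50, -58, 90, -92]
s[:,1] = [-54, 50, -2]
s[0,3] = 98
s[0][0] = -10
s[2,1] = -2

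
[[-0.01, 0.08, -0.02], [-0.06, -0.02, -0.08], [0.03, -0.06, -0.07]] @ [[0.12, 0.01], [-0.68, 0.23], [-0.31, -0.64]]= [[-0.05, 0.03], [0.03, 0.05], [0.07, 0.03]]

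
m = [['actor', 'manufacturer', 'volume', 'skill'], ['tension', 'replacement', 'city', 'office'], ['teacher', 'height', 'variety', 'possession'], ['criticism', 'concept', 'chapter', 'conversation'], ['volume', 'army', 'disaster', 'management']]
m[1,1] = 'replacement'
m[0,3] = 'skill'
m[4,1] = 'army'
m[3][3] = 'conversation'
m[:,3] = ['skill', 'office', 'possession', 'conversation', 'management']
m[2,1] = 'height'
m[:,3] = ['skill', 'office', 'possession', 'conversation', 'management']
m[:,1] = ['manufacturer', 'replacement', 'height', 'concept', 'army']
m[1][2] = 'city'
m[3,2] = 'chapter'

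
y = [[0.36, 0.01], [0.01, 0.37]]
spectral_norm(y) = 0.38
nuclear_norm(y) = 0.73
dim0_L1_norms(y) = [0.37, 0.38]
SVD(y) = [[0.53, 0.85], [0.85, -0.53]] @ diag([0.37618033988749894, 0.353819660112501]) @ [[0.53,0.85],[0.85,-0.53]]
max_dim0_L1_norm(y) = 0.38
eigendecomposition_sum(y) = [[0.26,-0.16], [-0.16,0.1]] + [[0.1, 0.17], [0.17, 0.27]]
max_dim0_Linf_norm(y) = 0.37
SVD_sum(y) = [[0.10, 0.17], [0.17, 0.27]] + [[0.26,-0.16],[-0.16,0.1]]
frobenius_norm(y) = 0.52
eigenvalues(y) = [0.35, 0.38]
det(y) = 0.13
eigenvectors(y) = [[-0.85, -0.53], [0.53, -0.85]]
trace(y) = 0.73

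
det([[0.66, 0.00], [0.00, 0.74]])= 0.488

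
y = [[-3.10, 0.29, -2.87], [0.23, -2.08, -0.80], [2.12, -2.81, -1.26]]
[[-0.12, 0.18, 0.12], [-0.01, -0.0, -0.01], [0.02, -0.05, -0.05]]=y @ [[0.02, -0.03, -0.02], [-0.00, 0.01, 0.01], [0.02, -0.03, -0.02]]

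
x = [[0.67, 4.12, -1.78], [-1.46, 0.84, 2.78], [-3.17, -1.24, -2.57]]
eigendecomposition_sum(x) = [[(0.89+1.1j), (1.84-0.65j), 0.07-0.96j], [(-1.03+0.77j), 0.54+1.69j, (0.87+0.09j)], [(-0.75-0.46j), -0.95+0.76j, (0.16+0.58j)]] + [[0.89-1.10j, (1.84+0.65j), (0.07+0.96j)], [(-1.03-0.77j), (0.54-1.69j), (0.87-0.09j)], [-0.75+0.46j, (-0.95-0.76j), 0.16-0.58j]] + [[-1.11+0.00j, (0.43-0j), (-1.92-0j)], [0.60-0.00j, -0.23+0.00j, (1.03+0j)], [-1.67+0.00j, (0.65-0j), (-2.89-0j)]]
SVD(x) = [[0.85, -0.46, 0.26], [-0.02, 0.47, 0.88], [-0.53, -0.75, 0.39]] @ diag([4.723385929431885, 4.331094399989415, 2.877489645511383]) @ [[0.48, 0.88, -0.04], [0.32, -0.14, 0.94], [-0.81, 0.46, 0.35]]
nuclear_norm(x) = 11.93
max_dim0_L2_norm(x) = 4.38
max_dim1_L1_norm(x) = 6.98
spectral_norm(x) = 4.72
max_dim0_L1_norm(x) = 7.13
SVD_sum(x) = [[1.93,3.5,-0.16], [-0.04,-0.07,0.0], [-1.21,-2.2,0.1]] + [[-0.65, 0.27, -1.88], [0.65, -0.27, 1.89], [-1.05, 0.44, -3.06]] + [[-0.61, 0.35, 0.26],[-2.07, 1.18, 0.88],[-0.91, 0.52, 0.39]]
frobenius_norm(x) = 7.02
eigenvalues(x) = [(1.59+3.38j), (1.59-3.38j), (-4.23+0j)]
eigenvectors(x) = [[-0.67+0.00j,(-0.67-0j),0.53+0.00j],[(0.02-0.61j),(0.02+0.61j),-0.29+0.00j],[0.39-0.14j,0.39+0.14j,0.80+0.00j]]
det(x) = -58.87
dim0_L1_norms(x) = [5.3, 6.2, 7.13]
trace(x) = -1.06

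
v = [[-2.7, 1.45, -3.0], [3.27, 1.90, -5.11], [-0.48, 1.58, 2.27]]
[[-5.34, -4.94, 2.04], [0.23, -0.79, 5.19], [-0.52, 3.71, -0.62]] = v @[[1.14,1.04,0.26], [-0.63,0.97,0.59], [0.45,1.18,-0.63]]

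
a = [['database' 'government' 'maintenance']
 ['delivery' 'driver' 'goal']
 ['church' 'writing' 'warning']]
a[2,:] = ['church', 'writing', 'warning']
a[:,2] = ['maintenance', 'goal', 'warning']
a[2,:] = ['church', 'writing', 'warning']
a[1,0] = 'delivery'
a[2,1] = 'writing'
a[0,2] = 'maintenance'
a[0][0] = 'database'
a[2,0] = 'church'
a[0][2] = 'maintenance'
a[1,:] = ['delivery', 'driver', 'goal']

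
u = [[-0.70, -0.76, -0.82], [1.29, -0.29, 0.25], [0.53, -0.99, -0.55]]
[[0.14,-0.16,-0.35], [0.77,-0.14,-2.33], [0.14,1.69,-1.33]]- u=[[0.84, 0.6, 0.47], [-0.52, 0.15, -2.58], [-0.39, 2.68, -0.78]]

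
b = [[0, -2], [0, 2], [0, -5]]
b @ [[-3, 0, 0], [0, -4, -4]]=[[0, 8, 8], [0, -8, -8], [0, 20, 20]]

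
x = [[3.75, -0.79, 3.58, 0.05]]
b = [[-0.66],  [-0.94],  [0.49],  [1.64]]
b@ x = [[-2.48, 0.52, -2.36, -0.03], [-3.52, 0.74, -3.37, -0.05], [1.84, -0.39, 1.75, 0.02], [6.15, -1.30, 5.87, 0.08]]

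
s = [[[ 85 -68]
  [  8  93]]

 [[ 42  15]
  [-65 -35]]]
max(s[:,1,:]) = 93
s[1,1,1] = -35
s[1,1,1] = -35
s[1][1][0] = -65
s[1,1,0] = -65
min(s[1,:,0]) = -65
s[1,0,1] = 15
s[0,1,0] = 8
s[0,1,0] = 8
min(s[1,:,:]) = -65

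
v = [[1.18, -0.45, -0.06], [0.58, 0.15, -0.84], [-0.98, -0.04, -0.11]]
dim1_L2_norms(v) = [1.26, 1.03, 0.99]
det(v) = -0.47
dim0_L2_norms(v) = [1.64, 0.48, 0.85]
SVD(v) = [[-0.72, 0.31, 0.61],[-0.42, -0.91, -0.03],[0.55, -0.28, 0.79]] @ diag([1.68567117793647, 0.8270634085382585, 0.33403412719563946]) @ [[-0.97, 0.14, 0.20], [0.15, -0.32, 0.94], [-0.20, -0.94, -0.29]]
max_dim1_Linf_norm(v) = 1.18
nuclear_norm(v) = 2.85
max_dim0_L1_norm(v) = 2.74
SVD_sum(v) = [[1.18, -0.17, -0.24], [0.69, -0.1, -0.14], [-0.89, 0.13, 0.18]] + [[0.04,-0.08,0.24],[-0.11,0.24,-0.7],[-0.03,0.07,-0.22]] + [[-0.04,-0.19,-0.06], [0.00,0.01,0.0], [-0.05,-0.25,-0.08]]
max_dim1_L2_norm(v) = 1.26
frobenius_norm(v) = 1.91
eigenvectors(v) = [[(-0.28-0.41j), -0.28+0.41j, 0.22+0.00j], [(-0.74+0j), -0.74-0.00j, (0.71+0j)], [0.42+0.18j, (0.42-0.18j), 0.67+0.00j]]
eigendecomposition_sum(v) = [[(0.61-0.13j),(-0.21+0.25j),(0.02-0.22j)],  [0.36-0.87j,0.14+0.47j,(-0.26-0.21j)],  [-0.42+0.40j,0.04-0.30j,(0.1+0.19j)]] + [[0.61+0.13j, -0.21-0.25j, 0.02+0.22j], [0.36+0.87j, 0.14-0.47j, -0.26+0.21j], [(-0.42-0.4j), (0.04+0.3j), (0.1-0.19j)]] + [[(-0.04-0j), -0.04+0.00j, -0.10-0.00j],[(-0.14-0j), -0.12+0.00j, (-0.32-0j)],[(-0.14-0j), -0.12+0.00j, -0.30-0.00j]]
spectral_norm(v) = 1.69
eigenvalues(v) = [(0.84+0.53j), (0.84-0.53j), (-0.47+0j)]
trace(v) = 1.22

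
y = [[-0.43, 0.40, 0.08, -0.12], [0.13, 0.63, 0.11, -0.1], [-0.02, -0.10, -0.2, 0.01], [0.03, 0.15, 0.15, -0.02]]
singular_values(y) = [0.82, 0.43, 0.21, 0.0]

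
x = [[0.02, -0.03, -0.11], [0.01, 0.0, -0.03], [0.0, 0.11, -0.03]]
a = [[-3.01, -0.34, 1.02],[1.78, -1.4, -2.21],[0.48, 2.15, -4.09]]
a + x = [[-2.99, -0.37, 0.91], [1.79, -1.40, -2.24], [0.48, 2.26, -4.12]]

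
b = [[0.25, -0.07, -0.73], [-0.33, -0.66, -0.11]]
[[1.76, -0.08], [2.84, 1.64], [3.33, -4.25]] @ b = [[0.47, -0.07, -1.28], [0.17, -1.28, -2.25], [2.24, 2.57, -1.96]]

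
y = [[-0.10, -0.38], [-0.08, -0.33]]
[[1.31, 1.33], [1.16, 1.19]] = y @ [[3.59, 4.97],  [-4.39, -4.81]]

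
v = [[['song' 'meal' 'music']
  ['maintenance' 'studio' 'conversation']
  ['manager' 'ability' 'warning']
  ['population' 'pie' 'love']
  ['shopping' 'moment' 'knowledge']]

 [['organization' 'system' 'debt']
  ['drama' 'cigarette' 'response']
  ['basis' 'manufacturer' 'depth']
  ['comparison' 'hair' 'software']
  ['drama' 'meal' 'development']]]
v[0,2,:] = ['manager', 'ability', 'warning']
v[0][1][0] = 'maintenance'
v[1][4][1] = 'meal'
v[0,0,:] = ['song', 'meal', 'music']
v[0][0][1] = 'meal'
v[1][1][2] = 'response'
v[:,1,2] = ['conversation', 'response']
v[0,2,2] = 'warning'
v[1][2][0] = 'basis'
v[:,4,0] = ['shopping', 'drama']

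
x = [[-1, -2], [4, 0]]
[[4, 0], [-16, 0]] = x@[[-4, 0], [0, 0]]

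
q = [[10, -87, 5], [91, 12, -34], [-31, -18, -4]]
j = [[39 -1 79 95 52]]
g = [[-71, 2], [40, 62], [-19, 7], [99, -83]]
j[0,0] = 39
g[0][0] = -71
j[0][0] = 39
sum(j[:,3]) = 95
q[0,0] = 10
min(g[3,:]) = -83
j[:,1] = [-1]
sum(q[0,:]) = -72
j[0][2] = 79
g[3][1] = -83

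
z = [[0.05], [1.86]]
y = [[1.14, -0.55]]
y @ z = [[-0.97]]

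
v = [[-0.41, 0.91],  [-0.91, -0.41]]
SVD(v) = [[-0.41, -0.91],[-0.91, 0.41]] @ diag([0.9980981915623333, 0.9980981915623331]) @ [[1.00, 0.00], [-0.0, -1.00]]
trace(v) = -0.82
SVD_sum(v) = [[-0.41, 0.0], [-0.91, 0.0]] + [[0.00, 0.91], [0.0, -0.41]]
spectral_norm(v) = 1.00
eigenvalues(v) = [(-0.41+0.91j), (-0.41-0.91j)]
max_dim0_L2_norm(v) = 1.0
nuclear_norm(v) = 2.00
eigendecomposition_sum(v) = [[-0.20+0.46j, (0.46+0.2j)], [-0.46-0.20j, -0.20+0.46j]] + [[(-0.2-0.46j),  (0.46-0.2j)], [-0.46+0.20j,  -0.20-0.46j]]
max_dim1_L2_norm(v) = 1.0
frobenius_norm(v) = 1.41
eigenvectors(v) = [[0.71+0.00j,0.71-0.00j], [0.00+0.71j,0.00-0.71j]]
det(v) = 1.00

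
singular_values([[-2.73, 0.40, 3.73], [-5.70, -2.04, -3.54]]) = [7.02, 4.63]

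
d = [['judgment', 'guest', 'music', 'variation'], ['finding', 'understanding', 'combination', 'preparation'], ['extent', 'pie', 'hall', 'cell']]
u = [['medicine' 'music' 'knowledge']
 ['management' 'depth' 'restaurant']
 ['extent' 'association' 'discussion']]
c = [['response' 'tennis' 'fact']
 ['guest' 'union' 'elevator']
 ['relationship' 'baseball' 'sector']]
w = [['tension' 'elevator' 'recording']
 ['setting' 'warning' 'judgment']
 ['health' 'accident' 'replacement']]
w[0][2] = 'recording'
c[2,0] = 'relationship'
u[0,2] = 'knowledge'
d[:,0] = ['judgment', 'finding', 'extent']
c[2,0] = 'relationship'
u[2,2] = 'discussion'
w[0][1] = 'elevator'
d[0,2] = 'music'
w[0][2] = 'recording'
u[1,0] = 'management'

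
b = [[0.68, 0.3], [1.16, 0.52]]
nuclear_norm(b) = 1.48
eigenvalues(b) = [1.2, 0.0]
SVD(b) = [[-0.50, -0.86],[-0.86, 0.50]] @ diag([1.4725439000679095, 0.003802942648936875]) @ [[-0.91, -0.41],[-0.41, 0.91]]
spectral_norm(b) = 1.47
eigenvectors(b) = [[0.5, -0.41], [0.86, 0.91]]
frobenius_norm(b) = 1.47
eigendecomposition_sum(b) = [[0.68, 0.30],  [1.16, 0.52]] + [[0.00,-0.0], [-0.0,0.00]]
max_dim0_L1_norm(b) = 1.84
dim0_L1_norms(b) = [1.84, 0.82]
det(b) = 0.01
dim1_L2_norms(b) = [0.74, 1.27]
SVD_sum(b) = [[0.68, 0.30], [1.16, 0.52]] + [[0.0, -0.0],[-0.00, 0.0]]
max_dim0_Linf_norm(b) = 1.16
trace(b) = 1.20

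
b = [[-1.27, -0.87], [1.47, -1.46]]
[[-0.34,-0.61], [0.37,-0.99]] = b @ [[0.26, 0.01],  [0.01, 0.69]]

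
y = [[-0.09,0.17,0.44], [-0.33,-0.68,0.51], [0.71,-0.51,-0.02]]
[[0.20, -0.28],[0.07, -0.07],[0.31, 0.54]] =y @ [[0.49, 0.46], [0.06, -0.41], [0.54, -0.39]]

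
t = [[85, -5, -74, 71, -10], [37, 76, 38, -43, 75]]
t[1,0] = 37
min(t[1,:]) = -43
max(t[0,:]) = 85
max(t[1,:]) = 76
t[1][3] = -43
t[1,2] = 38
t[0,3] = 71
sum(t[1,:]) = 183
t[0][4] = -10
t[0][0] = 85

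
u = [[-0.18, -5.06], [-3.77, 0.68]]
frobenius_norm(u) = 6.35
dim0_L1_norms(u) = [3.95, 5.74]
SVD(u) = [[-0.97, 0.23], [0.23, 0.97]] @ diag([5.127645567641409, 3.744135538765579]) @ [[-0.14, 0.99],[-0.99, -0.14]]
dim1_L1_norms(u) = [5.24, 4.45]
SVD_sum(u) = [[0.68, -4.94], [-0.16, 1.18]] + [[-0.86, -0.12], [-3.61, -0.50]]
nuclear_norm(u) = 8.87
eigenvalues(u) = [-4.14, 4.64]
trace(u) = 0.50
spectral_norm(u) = 5.13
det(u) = -19.20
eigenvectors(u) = [[-0.79, 0.72],[-0.62, -0.69]]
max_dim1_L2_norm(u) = 5.06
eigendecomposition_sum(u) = [[-2.27, -2.39], [-1.78, -1.87]] + [[2.09, -2.67], [-1.99, 2.55]]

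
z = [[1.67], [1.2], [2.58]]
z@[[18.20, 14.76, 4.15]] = [[30.39, 24.65, 6.93], [21.84, 17.71, 4.98], [46.96, 38.08, 10.71]]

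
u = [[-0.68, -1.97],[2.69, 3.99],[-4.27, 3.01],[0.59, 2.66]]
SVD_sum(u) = [[-0.16, -2.01], [0.34, 4.18], [0.21, 2.65], [0.22, 2.69]] + [[-0.52,0.04], [2.35,-0.19], [-4.48,0.36], [0.37,-0.03]]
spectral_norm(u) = 6.00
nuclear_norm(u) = 11.12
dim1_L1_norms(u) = [2.65, 6.68, 7.28, 3.25]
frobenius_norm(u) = 7.89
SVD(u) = [[0.34, 0.1], [-0.70, -0.46], [-0.44, 0.88], [-0.45, -0.07]] @ diag([6.00006681132365, 5.1200974853661165]) @ [[-0.08, -1.0],[-1.0, 0.08]]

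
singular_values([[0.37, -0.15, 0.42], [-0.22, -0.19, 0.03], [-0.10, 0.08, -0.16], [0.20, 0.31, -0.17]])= [0.62, 0.49, 0.0]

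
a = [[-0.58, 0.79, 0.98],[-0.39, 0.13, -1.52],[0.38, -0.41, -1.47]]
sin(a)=[[-0.42, 0.58, 0.13], [-0.49, 0.26, -1.07], [0.21, -0.18, -0.59]]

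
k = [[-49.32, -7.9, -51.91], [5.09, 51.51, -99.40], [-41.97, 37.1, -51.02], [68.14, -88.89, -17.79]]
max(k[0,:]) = -7.9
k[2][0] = -41.97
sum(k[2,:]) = -55.89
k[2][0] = -41.97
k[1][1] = 51.51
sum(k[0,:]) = -109.13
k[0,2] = -51.91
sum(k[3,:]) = -38.54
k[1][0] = 5.09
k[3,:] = [68.14, -88.89, -17.79]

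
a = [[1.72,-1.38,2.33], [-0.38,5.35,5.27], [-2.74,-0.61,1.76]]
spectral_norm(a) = 7.61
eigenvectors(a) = [[(-0.59+0j), -0.59-0.00j, 0.29+0.00j], [(-0.3+0.49j), -0.30-0.49j, -0.95+0.00j], [(-0.13-0.54j), (-0.13+0.54j), (-0.06+0j)]]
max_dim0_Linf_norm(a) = 5.35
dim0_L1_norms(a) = [4.84, 7.34, 9.36]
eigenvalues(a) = [(1.53+3.28j), (1.53-3.28j), (5.77+0j)]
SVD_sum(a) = [[-0.06, 0.45, 0.5], [-0.62, 4.98, 5.57], [-0.09, 0.75, 0.84]] + [[2.22, -0.22, 0.45],[0.13, -0.01, 0.03],[-2.21, 0.22, -0.45]] + [[-0.44,-1.60,1.38], [0.10,0.38,-0.33], [-0.43,-1.58,1.37]]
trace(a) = 8.83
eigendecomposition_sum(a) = [[0.37+1.48j, (0.01+0.48j), 1.80-0.40j], [1.41+0.45j, 0.40+0.24j, 0.58-1.69j], [(-1.28+0.66j), (-0.44+0.11j), 0.76+1.56j]] + [[(0.37-1.48j), 0.01-0.48j, 1.80+0.40j], [1.41-0.45j, (0.4-0.24j), 0.58+1.69j], [(-1.28-0.66j), -0.44-0.11j, (0.76-1.56j)]] + [[(0.99-0j), -1.40+0.00j, -1.26+0.00j], [-3.21+0.00j, (4.55-0j), 4.11-0.00j], [-0.19+0.00j, 0.26-0.00j, 0.24-0.00j]]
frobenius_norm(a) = 8.82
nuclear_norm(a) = 13.91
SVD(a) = [[0.09, -0.71, 0.70], [0.98, -0.04, -0.17], [0.15, 0.71, 0.69]] @ diag([7.614568531542565, 3.212360264205736, 3.083486275531913]) @ [[-0.08, 0.66, 0.74], [-0.98, 0.1, -0.20], [-0.20, -0.74, 0.64]]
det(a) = 75.42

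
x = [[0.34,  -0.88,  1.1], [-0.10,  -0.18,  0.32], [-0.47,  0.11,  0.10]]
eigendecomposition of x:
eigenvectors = [[-0.76+0.00j,(-0.76-0j),(-0.3+0j)], [-0.20-0.23j,(-0.2+0.23j),-0.79+0.00j], [(-0.01-0.58j),(-0.01+0.58j),-0.54+0.00j]]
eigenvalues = [(0.13+0.58j), (0.13-0.58j), 0j]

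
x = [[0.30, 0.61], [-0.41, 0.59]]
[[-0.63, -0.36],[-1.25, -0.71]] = x @ [[0.92,  0.52],[-1.48,  -0.84]]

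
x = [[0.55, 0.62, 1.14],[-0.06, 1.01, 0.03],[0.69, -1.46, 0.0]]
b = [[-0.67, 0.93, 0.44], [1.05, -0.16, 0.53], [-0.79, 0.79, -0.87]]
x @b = [[-0.62, 1.31, -0.42], [1.08, -0.19, 0.48], [-2.0, 0.88, -0.47]]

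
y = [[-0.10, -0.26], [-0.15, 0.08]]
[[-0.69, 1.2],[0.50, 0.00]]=y@[[-1.59, -2.05], [3.25, -3.84]]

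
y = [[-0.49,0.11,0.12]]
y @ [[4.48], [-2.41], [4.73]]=[[-1.89]]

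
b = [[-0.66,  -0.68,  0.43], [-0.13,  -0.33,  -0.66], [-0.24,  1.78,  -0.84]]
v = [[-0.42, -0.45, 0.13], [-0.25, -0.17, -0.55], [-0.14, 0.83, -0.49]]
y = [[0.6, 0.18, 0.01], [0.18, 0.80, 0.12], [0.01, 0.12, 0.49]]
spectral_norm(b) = 2.12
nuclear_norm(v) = 2.09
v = y @ b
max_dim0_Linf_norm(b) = 1.78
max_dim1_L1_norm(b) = 2.86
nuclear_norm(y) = 1.89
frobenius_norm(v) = 1.32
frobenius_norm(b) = 2.36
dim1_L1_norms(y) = [0.79, 1.1, 0.62]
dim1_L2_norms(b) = [1.04, 0.75, 1.98]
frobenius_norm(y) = 1.15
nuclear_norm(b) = 3.58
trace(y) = 1.89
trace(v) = -1.08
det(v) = -0.24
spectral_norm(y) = 0.93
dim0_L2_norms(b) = [0.71, 1.93, 1.15]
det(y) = 0.21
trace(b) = -1.83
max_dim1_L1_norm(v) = 1.46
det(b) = -1.13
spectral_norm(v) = 1.07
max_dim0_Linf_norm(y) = 0.8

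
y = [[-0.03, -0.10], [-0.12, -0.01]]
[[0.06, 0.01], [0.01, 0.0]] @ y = [[-0.00,-0.01], [-0.0,-0.00]]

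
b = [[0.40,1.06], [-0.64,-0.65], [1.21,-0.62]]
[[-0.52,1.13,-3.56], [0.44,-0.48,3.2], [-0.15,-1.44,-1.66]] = b @ [[-0.31, -0.54, -2.59],[-0.37, 1.27, -2.38]]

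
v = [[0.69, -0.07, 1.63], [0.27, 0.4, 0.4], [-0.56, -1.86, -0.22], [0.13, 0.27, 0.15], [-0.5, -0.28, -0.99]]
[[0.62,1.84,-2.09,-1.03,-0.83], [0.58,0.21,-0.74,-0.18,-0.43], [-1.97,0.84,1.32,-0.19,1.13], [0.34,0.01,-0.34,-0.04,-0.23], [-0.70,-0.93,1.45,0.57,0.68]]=v @ [[-0.80, 1.12, -0.66, -0.49, -0.14],[1.21, -0.86, -0.39, 0.30, -0.51],[0.77, 0.62, -1.02, -0.41, -0.47]]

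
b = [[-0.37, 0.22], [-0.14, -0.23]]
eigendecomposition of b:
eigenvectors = [[0.78+0.00j, (0.78-0j)], [0.25+0.57j, (0.25-0.57j)]]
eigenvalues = [(-0.3+0.16j), (-0.3-0.16j)]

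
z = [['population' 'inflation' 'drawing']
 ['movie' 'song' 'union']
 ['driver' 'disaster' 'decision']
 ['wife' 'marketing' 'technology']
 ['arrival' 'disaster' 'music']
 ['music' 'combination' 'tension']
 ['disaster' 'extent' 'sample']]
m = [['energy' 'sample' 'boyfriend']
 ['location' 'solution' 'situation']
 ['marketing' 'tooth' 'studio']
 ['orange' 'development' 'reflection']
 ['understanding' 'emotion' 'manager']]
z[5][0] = 'music'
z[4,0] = 'arrival'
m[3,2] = 'reflection'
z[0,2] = 'drawing'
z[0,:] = ['population', 'inflation', 'drawing']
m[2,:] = ['marketing', 'tooth', 'studio']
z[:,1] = ['inflation', 'song', 'disaster', 'marketing', 'disaster', 'combination', 'extent']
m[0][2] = 'boyfriend'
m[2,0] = 'marketing'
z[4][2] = 'music'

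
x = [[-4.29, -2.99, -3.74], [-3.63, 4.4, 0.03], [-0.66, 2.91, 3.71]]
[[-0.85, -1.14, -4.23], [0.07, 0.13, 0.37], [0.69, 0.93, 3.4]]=x @ [[0.03, 0.04, 0.16],  [0.04, 0.06, 0.21],  [0.16, 0.21, 0.78]]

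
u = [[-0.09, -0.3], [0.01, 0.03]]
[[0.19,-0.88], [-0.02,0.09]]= u @ [[1.14,0.38], [-0.98,2.83]]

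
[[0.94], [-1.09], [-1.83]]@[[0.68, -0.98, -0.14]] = [[0.64, -0.92, -0.13], [-0.74, 1.07, 0.15], [-1.24, 1.79, 0.26]]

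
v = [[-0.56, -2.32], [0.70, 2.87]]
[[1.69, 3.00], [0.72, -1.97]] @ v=[[1.15,  4.69], [-1.78,  -7.32]]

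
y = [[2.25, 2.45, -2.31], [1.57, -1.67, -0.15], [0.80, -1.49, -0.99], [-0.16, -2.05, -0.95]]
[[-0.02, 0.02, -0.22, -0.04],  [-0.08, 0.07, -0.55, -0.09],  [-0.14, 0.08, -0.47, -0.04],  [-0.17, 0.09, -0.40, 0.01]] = y @[[0.01, 0.01, -0.17, -0.05], [0.05, -0.03, 0.16, 0.01], [0.07, -0.03, 0.1, -0.02]]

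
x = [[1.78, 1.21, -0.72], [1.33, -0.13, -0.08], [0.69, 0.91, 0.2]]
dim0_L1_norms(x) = [3.8, 2.25, 1.0]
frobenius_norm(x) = 2.88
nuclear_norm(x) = 4.10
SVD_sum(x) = [[1.91, 1.09, -0.47], [0.92, 0.52, -0.23], [0.84, 0.47, -0.21]] + [[-0.08, 0.14, 0.01], [0.37, -0.67, -0.04], [-0.23, 0.41, 0.02]] + [[-0.05, -0.02, -0.26],[0.04, 0.01, 0.18],[0.08, 0.02, 0.38]]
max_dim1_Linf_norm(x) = 1.78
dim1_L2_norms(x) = [2.27, 1.34, 1.16]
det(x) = -1.24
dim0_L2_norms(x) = [2.33, 1.52, 0.75]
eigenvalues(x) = [2.01, -0.87, 0.71]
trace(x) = 1.85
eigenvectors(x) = [[0.74,0.47,0.26], [0.44,-0.8,0.32], [0.5,0.38,0.91]]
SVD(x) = [[-0.84, 0.18, -0.52], [-0.4, -0.84, 0.37], [-0.37, 0.52, 0.77]] @ diag([2.6835829315440867, 0.9093552457142635, 0.5086803383434472]) @ [[-0.85, -0.48, 0.21], [-0.48, 0.87, 0.05], [0.21, 0.06, 0.98]]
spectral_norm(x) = 2.68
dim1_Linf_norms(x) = [1.78, 1.33, 0.91]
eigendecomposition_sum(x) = [[2.12, 0.82, -0.88], [1.26, 0.49, -0.52], [1.44, 0.56, -0.6]] + [[-0.17, 0.37, -0.08],[0.28, -0.64, 0.14],[-0.13, 0.3, -0.07]] + [[-0.17, 0.01, 0.24],  [-0.21, 0.02, 0.30],  [-0.62, 0.05, 0.87]]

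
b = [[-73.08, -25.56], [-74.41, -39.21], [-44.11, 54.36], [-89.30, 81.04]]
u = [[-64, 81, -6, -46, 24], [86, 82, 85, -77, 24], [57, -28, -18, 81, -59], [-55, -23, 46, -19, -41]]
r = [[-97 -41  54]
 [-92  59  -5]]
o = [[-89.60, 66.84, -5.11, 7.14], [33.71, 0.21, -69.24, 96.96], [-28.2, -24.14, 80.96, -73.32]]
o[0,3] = 7.14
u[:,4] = [24, 24, -59, -41]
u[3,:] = [-55, -23, 46, -19, -41]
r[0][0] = -97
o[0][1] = 66.84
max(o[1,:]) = 96.96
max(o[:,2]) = 80.96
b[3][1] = 81.04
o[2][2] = 80.96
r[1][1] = 59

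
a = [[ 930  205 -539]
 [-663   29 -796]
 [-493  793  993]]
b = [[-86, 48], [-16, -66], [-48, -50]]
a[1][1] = 29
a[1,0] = -663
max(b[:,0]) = -16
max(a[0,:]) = 930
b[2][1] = -50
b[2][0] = -48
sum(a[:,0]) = -226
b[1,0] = -16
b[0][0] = -86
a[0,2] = -539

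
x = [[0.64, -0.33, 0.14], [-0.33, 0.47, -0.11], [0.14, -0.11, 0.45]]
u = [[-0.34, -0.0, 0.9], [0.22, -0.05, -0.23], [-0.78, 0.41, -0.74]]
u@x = [[-0.09, 0.01, 0.36], [0.13, -0.07, -0.07], [-0.74, 0.53, -0.49]]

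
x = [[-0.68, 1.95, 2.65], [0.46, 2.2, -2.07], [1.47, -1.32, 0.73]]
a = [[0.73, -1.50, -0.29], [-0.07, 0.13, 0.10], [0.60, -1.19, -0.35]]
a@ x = [[-1.61, -1.49, 4.83], [0.25, 0.02, -0.38], [-1.47, -0.99, 3.80]]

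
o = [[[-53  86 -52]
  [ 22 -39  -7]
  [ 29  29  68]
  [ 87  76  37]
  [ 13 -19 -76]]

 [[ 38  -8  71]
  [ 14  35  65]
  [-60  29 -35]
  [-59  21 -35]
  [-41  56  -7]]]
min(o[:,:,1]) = -39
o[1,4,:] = [-41, 56, -7]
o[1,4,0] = -41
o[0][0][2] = -52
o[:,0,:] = [[-53, 86, -52], [38, -8, 71]]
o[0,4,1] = -19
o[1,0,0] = 38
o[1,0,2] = 71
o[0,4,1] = -19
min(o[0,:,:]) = -76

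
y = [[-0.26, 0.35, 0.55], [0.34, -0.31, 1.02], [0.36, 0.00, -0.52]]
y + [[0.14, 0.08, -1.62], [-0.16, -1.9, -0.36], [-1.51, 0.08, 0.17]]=[[-0.12, 0.43, -1.07],[0.18, -2.21, 0.66],[-1.15, 0.08, -0.35]]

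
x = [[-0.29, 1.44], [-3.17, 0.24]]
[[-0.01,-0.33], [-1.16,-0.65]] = x@ [[0.37, 0.19],[0.07, -0.19]]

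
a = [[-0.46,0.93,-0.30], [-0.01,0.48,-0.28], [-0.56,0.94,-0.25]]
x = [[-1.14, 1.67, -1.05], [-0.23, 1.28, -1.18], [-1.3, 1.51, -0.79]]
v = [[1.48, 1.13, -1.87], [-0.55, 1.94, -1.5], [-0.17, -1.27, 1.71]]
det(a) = -0.00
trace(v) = 5.13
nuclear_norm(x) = 4.28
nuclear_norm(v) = 5.73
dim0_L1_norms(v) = [2.2, 4.34, 5.08]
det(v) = 1.52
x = a @ v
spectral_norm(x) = 3.50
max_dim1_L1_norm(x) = 3.86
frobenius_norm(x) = 3.59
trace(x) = -0.65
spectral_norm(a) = 1.63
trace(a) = -0.23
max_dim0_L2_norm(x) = 2.59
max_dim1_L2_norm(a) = 1.12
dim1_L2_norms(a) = [1.08, 0.56, 1.12]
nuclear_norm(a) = 1.90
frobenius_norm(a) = 1.65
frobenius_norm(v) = 4.22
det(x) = -0.00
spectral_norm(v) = 3.91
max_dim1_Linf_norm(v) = 1.94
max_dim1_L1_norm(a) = 1.75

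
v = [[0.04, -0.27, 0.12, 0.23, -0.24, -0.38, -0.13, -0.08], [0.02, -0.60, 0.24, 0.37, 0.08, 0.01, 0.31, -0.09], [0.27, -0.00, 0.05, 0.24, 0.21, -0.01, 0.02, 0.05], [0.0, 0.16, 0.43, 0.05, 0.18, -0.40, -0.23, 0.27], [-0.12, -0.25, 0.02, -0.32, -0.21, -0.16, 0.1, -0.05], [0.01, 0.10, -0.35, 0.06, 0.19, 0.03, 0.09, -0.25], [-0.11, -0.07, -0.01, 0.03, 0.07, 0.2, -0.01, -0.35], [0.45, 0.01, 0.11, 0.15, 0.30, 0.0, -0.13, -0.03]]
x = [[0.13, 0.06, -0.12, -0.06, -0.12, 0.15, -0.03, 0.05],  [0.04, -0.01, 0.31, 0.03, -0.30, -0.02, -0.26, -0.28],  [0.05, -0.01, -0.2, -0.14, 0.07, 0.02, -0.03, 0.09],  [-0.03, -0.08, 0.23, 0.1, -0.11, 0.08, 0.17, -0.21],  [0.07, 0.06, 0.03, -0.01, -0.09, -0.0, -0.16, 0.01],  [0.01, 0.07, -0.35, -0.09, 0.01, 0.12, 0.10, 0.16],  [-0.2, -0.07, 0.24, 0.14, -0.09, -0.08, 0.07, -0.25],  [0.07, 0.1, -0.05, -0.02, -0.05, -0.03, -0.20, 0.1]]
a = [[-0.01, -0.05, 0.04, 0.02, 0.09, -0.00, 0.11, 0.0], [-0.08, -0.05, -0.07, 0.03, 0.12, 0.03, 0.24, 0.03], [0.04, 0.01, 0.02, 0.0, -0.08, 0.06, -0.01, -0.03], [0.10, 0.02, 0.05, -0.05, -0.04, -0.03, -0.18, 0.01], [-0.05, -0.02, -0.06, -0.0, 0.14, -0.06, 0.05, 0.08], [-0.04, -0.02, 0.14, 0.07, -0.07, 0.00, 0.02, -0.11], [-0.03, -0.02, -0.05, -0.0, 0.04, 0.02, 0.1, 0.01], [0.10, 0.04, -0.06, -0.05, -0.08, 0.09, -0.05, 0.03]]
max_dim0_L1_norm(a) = 0.76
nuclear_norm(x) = 2.00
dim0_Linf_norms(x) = [0.2, 0.1, 0.35, 0.14, 0.3, 0.15, 0.26, 0.28]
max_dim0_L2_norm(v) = 0.73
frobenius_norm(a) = 0.56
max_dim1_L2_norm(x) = 0.58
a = v @ x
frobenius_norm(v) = 1.67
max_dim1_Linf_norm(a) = 0.24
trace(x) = 0.22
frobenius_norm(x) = 1.08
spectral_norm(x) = 0.87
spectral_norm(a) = 0.45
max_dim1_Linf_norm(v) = 0.6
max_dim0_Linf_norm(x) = 0.35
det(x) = -0.00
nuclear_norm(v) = 4.00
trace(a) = 0.18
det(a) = 0.00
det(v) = 0.00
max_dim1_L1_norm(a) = 0.65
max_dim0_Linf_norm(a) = 0.24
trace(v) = -0.68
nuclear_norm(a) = 1.02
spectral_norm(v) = 0.94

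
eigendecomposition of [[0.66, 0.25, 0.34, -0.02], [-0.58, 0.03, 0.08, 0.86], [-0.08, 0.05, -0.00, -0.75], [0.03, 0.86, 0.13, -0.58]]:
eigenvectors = [[-0.01+0.00j, 0.11+0.00j, (0.4+0.1j), (0.4-0.1j)], [(-0.54+0j), (-0.73+0j), 0.24+0.42j, 0.24-0.42j], [0.47+0.00j, 0.49+0.00j, (-0.66+0j), (-0.66-0j)], [0.70+0.00j, -0.47+0.00j, 0.26+0.30j, 0.26-0.30j]]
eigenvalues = [(-1.16+0j), (0.62+0j), (0.33+0.33j), (0.33-0.33j)]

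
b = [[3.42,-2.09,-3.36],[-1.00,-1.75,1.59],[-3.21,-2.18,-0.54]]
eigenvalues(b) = [(5.43+0j), (-2.15+1.56j), (-2.15-1.56j)]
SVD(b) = [[-0.88,0.45,0.11],[0.28,0.32,0.9],[0.37,0.83,-0.41]] @ diag([5.559962888293514, 3.9045635769311025, 1.7703095645964975]) @ [[-0.81, 0.1, 0.58],[-0.37, -0.85, -0.37],[0.46, -0.52, 0.73]]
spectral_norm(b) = 5.56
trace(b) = 1.13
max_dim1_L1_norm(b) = 8.87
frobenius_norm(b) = 7.02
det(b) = 38.43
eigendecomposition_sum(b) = [[(4.2+0j),-0.47+0.00j,-2.49+0.00j], [(-1-0j),0.11-0.00j,(0.59-0j)], [(-1.89-0j),(0.21-0j),(1.12-0j)]] + [[-0.39-0.02j, (-0.81-0.92j), -0.44+0.44j], [0.42j, -0.93+0.93j, (0.5+0.44j)], [(-0.66-0.12j), (-1.2-1.73j), (-0.83+0.65j)]] + [[(-0.39+0.02j),-0.81+0.92j,(-0.44-0.44j)],[-0.42j,(-0.93-0.93j),(0.5-0.44j)],[(-0.66+0.12j),(-1.2+1.73j),(-0.83-0.65j)]]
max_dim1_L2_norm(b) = 5.23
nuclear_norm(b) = 11.23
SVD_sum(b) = [[3.98, -0.48, -2.85],[-1.26, 0.15, 0.90],[-1.68, 0.20, 1.20]] + [[-0.65, -1.51, -0.66], [-0.47, -1.08, -0.47], [-1.2, -2.76, -1.21]] + [[0.09, -0.1, 0.14], [0.73, -0.82, 1.16], [-0.33, 0.38, -0.53]]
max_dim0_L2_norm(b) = 4.8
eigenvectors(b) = [[0.89+0.00j, -0.44+0.05j, -0.44-0.05j], [-0.21+0.00j, 0.09+0.47j, 0.09-0.47j], [(-0.4+0j), -0.76+0.00j, (-0.76-0j)]]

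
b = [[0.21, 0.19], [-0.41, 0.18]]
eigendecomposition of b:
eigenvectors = [[(-0.03-0.56j),(-0.03+0.56j)], [(0.83+0j),0.83-0.00j]]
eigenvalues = [(0.19+0.28j), (0.19-0.28j)]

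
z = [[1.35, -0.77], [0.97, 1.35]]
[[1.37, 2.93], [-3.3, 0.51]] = z @ [[-0.27, 1.69], [-2.25, -0.84]]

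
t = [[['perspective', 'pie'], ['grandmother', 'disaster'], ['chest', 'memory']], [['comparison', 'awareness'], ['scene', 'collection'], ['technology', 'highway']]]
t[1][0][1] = 'awareness'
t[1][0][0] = 'comparison'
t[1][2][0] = 'technology'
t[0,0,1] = 'pie'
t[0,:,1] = ['pie', 'disaster', 'memory']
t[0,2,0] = 'chest'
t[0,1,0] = 'grandmother'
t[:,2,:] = [['chest', 'memory'], ['technology', 'highway']]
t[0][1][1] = 'disaster'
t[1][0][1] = 'awareness'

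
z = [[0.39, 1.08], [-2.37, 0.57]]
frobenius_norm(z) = 2.69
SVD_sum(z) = [[0.16, -0.03], [-2.39, 0.5]] + [[0.23,1.11],  [0.02,0.07]]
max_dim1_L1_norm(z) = 2.94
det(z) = 2.78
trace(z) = 0.96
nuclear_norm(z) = 3.58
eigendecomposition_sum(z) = [[(0.2+0.81j), 0.54-0.16j], [-1.18+0.36j, 0.28+0.79j]] + [[(0.2-0.81j), 0.54+0.16j], [(-1.18-0.36j), (0.28-0.79j)]]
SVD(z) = [[-0.07, 1.00],[1.0, 0.07]] @ diag([2.4417864291412408, 1.1392888283756963]) @ [[-0.98, 0.2], [0.2, 0.98]]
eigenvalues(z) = [(0.48+1.6j), (0.48-1.6j)]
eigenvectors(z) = [[(-0.03+0.56j), -0.03-0.56j], [(-0.83+0j), -0.83-0.00j]]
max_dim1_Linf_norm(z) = 2.37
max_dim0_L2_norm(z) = 2.4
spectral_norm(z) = 2.44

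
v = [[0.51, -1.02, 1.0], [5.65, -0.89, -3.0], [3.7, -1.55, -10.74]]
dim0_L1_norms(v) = [9.86, 3.46, 14.74]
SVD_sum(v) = [[-0.23, 0.07, 0.44],  [2.44, -0.74, -4.69],  [5.18, -1.57, -9.97]] + [[0.89, -0.10, 0.48],[3.18, -0.36, 1.71],[-1.46, 0.17, -0.78]] + [[-0.15, -0.99, 0.08], [0.03, 0.21, -0.02], [-0.02, -0.14, 0.01]]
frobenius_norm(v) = 13.25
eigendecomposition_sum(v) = [[-0.22+0.00j, 0.07-0.00j, (0.62+0j)], [1.24-0.00j, -0.38+0.00j, -3.41-0.00j], [(3.93-0j), -1.21+0.00j, (-10.83-0j)]] + [[(0.37+1.04j),-0.54+0.05j,0.19+0.04j], [(2.21-0.05j),(-0.25+1.07j),0.21-0.34j], [(-0.11+0.38j),(-0.17-0.1j),0.05+0.05j]] + [[0.37-1.04j, -0.54-0.05j, (0.19-0.04j)], [(2.21+0.05j), -0.25-1.07j, 0.21+0.34j], [(-0.11-0.38j), (-0.17+0.1j), (0.05-0.05j)]]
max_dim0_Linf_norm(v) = 10.74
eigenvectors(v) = [[(0.05+0j), -0.14-0.42j, (-0.14+0.42j)], [(-0.3+0j), -0.88+0.00j, -0.88-0.00j], [(-0.95+0j), (0.05-0.15j), (0.05+0.15j)]]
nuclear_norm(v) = 17.70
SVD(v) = [[0.04, -0.25, -0.97], [-0.43, -0.88, 0.21], [-0.9, 0.40, -0.14]] @ diag([12.546780787515328, 4.118262998484835, 1.0360510341421114]) @ [[-0.46, 0.14, 0.88], [-0.88, 0.10, -0.47], [0.15, 0.99, -0.08]]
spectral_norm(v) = 12.55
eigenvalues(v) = [(-11.44+0j), (0.16+2.16j), (0.16-2.16j)]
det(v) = -53.53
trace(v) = -11.12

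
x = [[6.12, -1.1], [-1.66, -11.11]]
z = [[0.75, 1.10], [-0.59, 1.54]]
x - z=[[5.37, -2.20], [-1.07, -12.65]]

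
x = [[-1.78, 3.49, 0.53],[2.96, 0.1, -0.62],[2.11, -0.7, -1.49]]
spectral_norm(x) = 4.91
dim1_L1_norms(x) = [5.8, 3.68, 4.3]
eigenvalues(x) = [-4.72, 2.46, -0.92]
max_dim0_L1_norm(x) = 6.85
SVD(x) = [[-0.72, -0.68, 0.18], [0.49, -0.67, -0.56], [0.50, -0.32, 0.81]] @ diag([4.909193282710073, 2.6818926296442553, 0.8092423839951272]) @ [[0.77, -0.57, -0.29], [-0.54, -0.82, 0.20], [-0.35, 0.01, -0.94]]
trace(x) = -3.17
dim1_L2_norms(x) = [3.95, 3.03, 2.68]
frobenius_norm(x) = 5.65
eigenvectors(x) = [[0.68, -0.64, 0.23], [-0.49, -0.74, -0.09], [-0.55, -0.21, 0.97]]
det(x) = 10.65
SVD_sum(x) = [[-2.70, 2.0, 1.02], [1.84, -1.37, -0.7], [1.89, -1.40, -0.71]] + [[0.97, 1.49, -0.35], [0.96, 1.47, -0.35], [0.45, 0.69, -0.17]] + [[-0.05, 0.0, -0.14], [0.16, -0.00, 0.43], [-0.23, 0.00, -0.61]]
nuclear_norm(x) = 8.40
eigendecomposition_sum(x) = [[-2.61, 2.01, 0.82], [1.88, -1.45, -0.59], [2.11, -1.63, -0.66]] + [[0.90, 1.36, -0.09], [1.06, 1.59, -0.11], [0.30, 0.45, -0.03]] + [[-0.07, 0.12, -0.19], [0.03, -0.04, 0.07], [-0.30, 0.48, -0.80]]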